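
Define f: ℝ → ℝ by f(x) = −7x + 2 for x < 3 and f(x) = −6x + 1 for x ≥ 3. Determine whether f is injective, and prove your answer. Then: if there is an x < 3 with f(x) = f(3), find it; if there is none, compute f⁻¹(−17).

Both pieces are strictly decreasing (slopes −7 and −6), so each is injective on its own interval.
The left piece maps (−∞, 3) onto (−19, ∞); the right piece maps [3, ∞) onto (−∞, −17].
These images overlap. In particular f(3) = −17 (right piece), and solving −7x + 2 = −17 on the left piece gives x = 19/7 < 3.
So f(19/7) = f(3) with 19/7 ≠ 3, and f is not injective. This x = 19/7 is the requested value below 3.

19/7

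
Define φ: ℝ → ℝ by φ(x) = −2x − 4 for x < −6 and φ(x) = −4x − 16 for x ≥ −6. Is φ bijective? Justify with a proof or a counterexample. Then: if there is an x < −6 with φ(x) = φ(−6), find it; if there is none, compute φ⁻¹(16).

Both pieces are strictly decreasing (slopes −2 and −4), so each is injective on its own interval.
The left piece maps (−∞, −6) onto (8, ∞); the right piece maps [−6, ∞) onto (−∞, 8].
Since 8 = 8, the images partition ℝ: φ is injective and surjective, hence bijective.
Because the two images are disjoint, no x < −6 has φ(x) = φ(−6), so we compute φ⁻¹(16): 16 lies in (8, ∞), so solve −2x − 4 = 16: x = (16 + 4)/(−2) = −10.

-10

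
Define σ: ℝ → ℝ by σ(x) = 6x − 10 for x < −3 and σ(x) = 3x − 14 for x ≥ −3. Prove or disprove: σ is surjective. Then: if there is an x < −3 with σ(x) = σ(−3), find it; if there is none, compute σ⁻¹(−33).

Both pieces are strictly increasing (slopes 6 and 3), so each is injective on its own interval.
The left piece maps (−∞, −3) onto (−∞, −28); the right piece maps [−3, ∞) onto [−23, ∞).
The union (−∞, −28) ∪ [−23, ∞) omits the interval between −28 and −23; in particular −28 has no preimage. So σ is not surjective.
Because the two images are disjoint, no x < −3 has σ(x) = σ(−3), so we compute σ⁻¹(−33): −33 lies in (−∞, −28), so solve 6x − 10 = −33: x = (−33 + 10)/6 = −23/6.

-23/6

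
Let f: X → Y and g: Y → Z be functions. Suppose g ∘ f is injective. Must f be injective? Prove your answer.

Suppose f(u) = f(v). Applying g: (g ∘ f)(u) = (g ∘ f)(v). Since g ∘ f is injective, u = v. Thus f is injective.

injective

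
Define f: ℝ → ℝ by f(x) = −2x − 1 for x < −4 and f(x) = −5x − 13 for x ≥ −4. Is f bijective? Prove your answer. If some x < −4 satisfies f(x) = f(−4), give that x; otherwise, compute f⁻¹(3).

Both pieces are strictly decreasing (slopes −2 and −5), so each is injective on its own interval.
The left piece maps (−∞, −4) onto (7, ∞); the right piece maps [−4, ∞) onto (−∞, 7].
Since 7 = 7, the images partition ℝ: f is injective and surjective, hence bijective.
Because the two images are disjoint, no x < −4 has f(x) = f(−4), so we compute f⁻¹(3): 3 lies in (−∞, 7], so solve −5x − 13 = 3: x = (3 + 13)/(−5) = −16/5.

-16/5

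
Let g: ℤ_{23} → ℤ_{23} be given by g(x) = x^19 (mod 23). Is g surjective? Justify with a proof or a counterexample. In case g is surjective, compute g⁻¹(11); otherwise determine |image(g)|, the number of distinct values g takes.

Since 23 is prime, the nonzero elements of ℤ_{23} form a cyclic group of order 22.
As gcd(19, 22) = 1, raising to the 19th power is a bijection on this group: if x_1^19 ≡ x_2^19 then (x_1x_2^{−1})^19 = 1, and the only element of order dividing gcd(19, 22) = 1 is 1, so x_1 = x_2.
With g(0) = 0 this makes g injective on all of ℤ_{23}, hence bijective (finite equal-size domain and codomain). In particular g is surjective.
Since g is surjective, we find the preimage of 11. The inverse of x ↦ x^19 on (ℤ_{23})^× is x ↦ x^7, because 19·7 = 133 = 6·22 + 1 ≡ 1 (mod 22) and x^{22} = 1 for x ≠ 0 (Fermat). So g⁻¹(11) = 11^7 mod 23.
Repeated squaring mod 23: 11^1 ≡ 11, 11^2 ≡ 11² = 121 ≡ 6, 11^4 ≡ 6² = 36 ≡ 13. Since 7 = 4 + 2 + 1, 11^7 ≡ 13·6·11: 13·6 = 78 ≡ 9, then 9·11 = 99 ≡ 7. So 11^7 ≡ 7 (mod 23).
Hence g⁻¹(11) = 7.

7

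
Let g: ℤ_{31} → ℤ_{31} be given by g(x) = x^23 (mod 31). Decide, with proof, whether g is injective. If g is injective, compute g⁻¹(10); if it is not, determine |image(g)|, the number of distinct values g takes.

7

Since 31 is prime, the nonzero elements of ℤ_{31} form a cyclic group of order 30.
As gcd(23, 30) = 1, raising to the 23rd power is a bijection on this group: if s^23 ≡ t^23 then (st^{−1})^23 = 1, and the only element of order dividing gcd(23, 30) = 1 is 1, so s = t.
With g(0) = 0 this makes g injective on all of ℤ_{31}, hence bijective (finite equal-size domain and codomain). In particular g is injective.
Since g is injective, we find the preimage of 10. The inverse of x ↦ x^23 on (ℤ_{31})^× is x ↦ x^17, because 23·17 = 391 = 13·30 + 1 ≡ 1 (mod 30) and x^{30} = 1 for x ≠ 0 (Fermat). So g⁻¹(10) = 10^17 mod 31.
Repeated squaring mod 31: 10^1 ≡ 10, 10^2 ≡ 10² = 100 ≡ 7, 10^4 ≡ 7² = 49 ≡ 18, 10^8 ≡ 18² = 324 ≡ 14, 10^16 ≡ 14² = 196 ≡ 10. Since 17 = 16 + 1, 10^17 ≡ 10·10: 10·10 = 100 ≡ 7. So 10^17 ≡ 7 (mod 31).
Hence g⁻¹(10) = 7.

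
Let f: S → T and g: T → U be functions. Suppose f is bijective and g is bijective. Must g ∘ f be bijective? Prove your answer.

Injectivity: if g(f(u)) = g(f(v)) then f(u) = f(v) (g injective) so u = v (f injective).
Surjectivity: for c ∈ U pick b with g(b) = c, then a with f(a) = b; then (g ∘ f)(a) = c.
Hence g ∘ f is bijective.

bijective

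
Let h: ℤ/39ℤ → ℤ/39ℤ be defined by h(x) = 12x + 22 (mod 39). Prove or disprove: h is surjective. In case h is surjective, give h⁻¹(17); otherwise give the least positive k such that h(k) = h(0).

Since gcd(12, 39) = 3, we have 12x ≡ 0 (mod 3) for all x, so h(x) ≡ 1 (mod 3).
But 0 ≢ 1 (mod 3), so 0 ∈ ℤ/39ℤ has no preimage. Thus h is not surjective.
Since h is not surjective, we find the least positive k with h(k) = h(0): this means 12k ≡ 0 (mod 39), i.e. 39 ∣ 12k. Since gcd(12, 39) = 3, dividing through by 3 this holds exactly when 13 ∣ 4k, and as gcd(4, 13) = 1, exactly when 13 ∣ k.
The smallest positive such k is 13.

13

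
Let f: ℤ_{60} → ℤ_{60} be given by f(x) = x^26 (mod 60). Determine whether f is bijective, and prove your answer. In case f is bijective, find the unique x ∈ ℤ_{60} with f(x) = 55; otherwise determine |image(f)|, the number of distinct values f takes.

f(2): Repeated squaring mod 60: 2^1 ≡ 2, 2^2 ≡ 2² = 4, 2^4 ≡ 4² = 16, 2^8 ≡ 16² = 256 ≡ 16, 2^16 ≡ 16² = 256 ≡ 16. Since 26 = 16 + 8 + 2, 2^26 ≡ 16·16·4: 16·16 = 256 ≡ 16, then 16·4 = 64 ≡ 4. So 2^26 ≡ 4 (mod 60).
f(8): Repeated squaring mod 60: 8^1 ≡ 8, 8^2 ≡ 8² = 64 ≡ 4, 8^4 ≡ 4² = 16, 8^8 ≡ 16² = 256 ≡ 16, 8^16 ≡ 16² = 256 ≡ 16. Since 26 = 16 + 8 + 2, 8^26 ≡ 16·16·4: 16·16 = 256 ≡ 16, then 16·4 = 64 ≡ 4. So 8^26 ≡ 4 (mod 60).
So f(2) = f(8) = 4 while 2 ≠ 8, therefore f is not injective, hence not bijective.
Since f is not bijective, we determine |image(f)|. Computing x^26 mod 60 for each x (by repeated squaring, reducing mod 60 at every step), the values f(0), f(1), …, f(59) are: 0, 1, 4, 9, 16, 25, 36, 49, 4, 21, 40, 1, 24, 49, 16, 45, 16, 49, 24, 1, 40, 21, 4, 49, 36, 25, 16, 9, 4, 1, 0, 1, 4, 9, 16, 25, 36, 49, 4, 21, 40, 1, 24, 49, 16, 45, 16, 49, 24, 1, 40, 21, 4, 49, 36, 25, 16, 9, 4, 1.
The distinct values are {0, 1, 4, 9, 16, 21, 24, 25, 36, 40, 45, 49}; there are 12 of them.

12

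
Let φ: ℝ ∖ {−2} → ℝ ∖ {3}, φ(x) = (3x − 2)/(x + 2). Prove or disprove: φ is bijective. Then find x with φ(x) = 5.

-6

Suppose φ(s) = φ(t). Cross-multiplying: (3s − 2)(t + 2) = (3t − 2)(s + 2).
Expanding both sides and cancelling the symmetric terms leaves 8·(s − t) = 0. Since 8 ≠ 0, s = t. Thus φ is injective.
For any y ≠ 3, solving y(x + 2) = 3x − 2 for x gives a well-defined x ≠ −2. So φ is surjective.
Hence φ is bijective.
Solving φ(x) = 5: cross-multiplying gives 3x − 2 = 5(x + 2), which rearranges to −2x = 12, so x = −6.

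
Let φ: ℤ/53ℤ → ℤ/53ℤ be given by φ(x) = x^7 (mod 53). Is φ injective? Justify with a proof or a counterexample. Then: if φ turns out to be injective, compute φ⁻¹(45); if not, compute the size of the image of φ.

Since 53 is prime, the nonzero elements of ℤ/53ℤ form a cyclic group of order 52.
As gcd(7, 52) = 1, raising to the 7th power is a bijection on this group: if a^7 ≡ b^7 then (ab^{−1})^7 = 1, and the only element of order dividing gcd(7, 52) = 1 is 1, so a = b.
With φ(0) = 0 this makes φ injective on all of ℤ/53ℤ, hence bijective (finite equal-size domain and codomain). In particular φ is injective.
Since φ is injective, we find the preimage of 45. The inverse of x ↦ x^7 on (ℤ/53ℤ)^× is x ↦ x^15, because 7·15 = 105 = 2·52 + 1 ≡ 1 (mod 52) and x^{52} = 1 for x ≠ 0 (Fermat). So φ⁻¹(45) = 45^15 mod 53.
Repeated squaring mod 53: 45^1 ≡ 45, 45^2 ≡ 45² = 2025 ≡ 11, 45^4 ≡ 11² = 121 ≡ 15, 45^8 ≡ 15² = 225 ≡ 13. Since 15 = 8 + 4 + 2 + 1, 45^15 ≡ 13·15·11·45: 13·15 = 195 ≡ 36, then 36·11 = 396 ≡ 25, then 25·45 = 1125 ≡ 12. So 45^15 ≡ 12 (mod 53).
Hence φ⁻¹(45) = 12.

12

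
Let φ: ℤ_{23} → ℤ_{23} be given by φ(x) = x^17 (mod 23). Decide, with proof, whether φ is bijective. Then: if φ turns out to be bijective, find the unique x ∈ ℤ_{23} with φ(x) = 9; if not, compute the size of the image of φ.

Since 23 is prime, the nonzero elements of ℤ_{23} form a cyclic group of order 22.
As gcd(17, 22) = 1, raising to the 17th power is a bijection on this group: if a^17 ≡ b^17 then (ab^{−1})^17 = 1, and the only element of order dividing gcd(17, 22) = 1 is 1, so a = b.
With φ(0) = 0 this makes φ injective on all of ℤ_{23}, hence bijective (finite equal-size domain and codomain). In particular φ is bijective.
Since φ is bijective, we find the preimage of 9. The inverse of x ↦ x^17 on (ℤ_{23})^× is x ↦ x^13, because 17·13 = 221 = 10·22 + 1 ≡ 1 (mod 22) and x^{22} = 1 for x ≠ 0 (Fermat). So φ⁻¹(9) = 9^13 mod 23.
Repeated squaring mod 23: 9^1 ≡ 9, 9^2 ≡ 9² = 81 ≡ 12, 9^4 ≡ 12² = 144 ≡ 6, 9^8 ≡ 6² = 36 ≡ 13. Since 13 = 8 + 4 + 1, 9^13 ≡ 13·6·9: 13·6 = 78 ≡ 9, then 9·9 = 81 ≡ 12. So 9^13 ≡ 12 (mod 23).
Hence φ⁻¹(9) = 12.

12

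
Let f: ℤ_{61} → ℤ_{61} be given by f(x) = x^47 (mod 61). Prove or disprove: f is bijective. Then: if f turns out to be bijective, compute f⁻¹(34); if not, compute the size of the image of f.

20

Since 61 is prime, the nonzero elements of ℤ_{61} form a cyclic group of order 60.
As gcd(47, 60) = 1, raising to the 47th power is a bijection on this group: if x_1^47 ≡ x_2^47 then (x_1x_2^{−1})^47 = 1, and the only element of order dividing gcd(47, 60) = 1 is 1, so x_1 = x_2.
With f(0) = 0 this makes f injective on all of ℤ_{61}, hence bijective (finite equal-size domain and codomain). In particular f is bijective.
Since f is bijective, we find the preimage of 34. The inverse of x ↦ x^47 on (ℤ_{61})^× is x ↦ x^23, because 47·23 = 1081 = 18·60 + 1 ≡ 1 (mod 60) and x^{60} = 1 for x ≠ 0 (Fermat). So f⁻¹(34) = 34^23 mod 61.
Repeated squaring mod 61: 34^1 ≡ 34, 34^2 ≡ 34² = 1156 ≡ 58, 34^4 ≡ 58² = 3364 ≡ 9, 34^8 ≡ 9² = 81 ≡ 20, 34^16 ≡ 20² = 400 ≡ 34. Since 23 = 16 + 4 + 2 + 1, 34^23 ≡ 34·9·58·34: 34·9 = 306 ≡ 1, then 1·58 = 58, then 58·34 = 1972 ≡ 20. So 34^23 ≡ 20 (mod 61).
Hence f⁻¹(34) = 20.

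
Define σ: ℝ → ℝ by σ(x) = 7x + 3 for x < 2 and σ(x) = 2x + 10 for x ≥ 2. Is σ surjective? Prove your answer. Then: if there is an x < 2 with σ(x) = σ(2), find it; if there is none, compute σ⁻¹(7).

11/7

Both pieces are strictly increasing (slopes 7 and 2), so each is injective on its own interval.
The left piece maps (−∞, 2) onto (−∞, 17); the right piece maps [2, ∞) onto [14, ∞).
The union (−∞, 17) ∪ [14, ∞) covers ℝ, so σ is surjective.
For the follow-up: the images overlap, so an x < 2 with σ(x) = σ(2) exists. σ(2) = 14; solving 7x + 3 = 14 for x < 2 gives x = (14 − 3)/7 = 11/7.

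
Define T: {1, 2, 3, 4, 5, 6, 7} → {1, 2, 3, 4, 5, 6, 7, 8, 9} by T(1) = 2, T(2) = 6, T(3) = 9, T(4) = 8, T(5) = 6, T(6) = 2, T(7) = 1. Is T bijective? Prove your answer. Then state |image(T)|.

T(2) = 6 = T(5) with 2 ≠ 5, so T is not injective, hence not bijective.
The image of T is {1, 2, 6, 8, 9}, which has 5 elements.

5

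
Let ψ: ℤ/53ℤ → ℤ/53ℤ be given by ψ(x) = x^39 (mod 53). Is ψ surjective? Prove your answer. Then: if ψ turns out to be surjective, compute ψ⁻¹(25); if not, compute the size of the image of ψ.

5

ψ(2): Repeated squaring mod 53: 2^1 ≡ 2, 2^2 ≡ 2² = 4, 2^4 ≡ 4² = 16, 2^8 ≡ 16² = 256 ≡ 44, 2^16 ≡ 44² = 1936 ≡ 28, 2^32 ≡ 28² = 784 ≡ 42. Since 39 = 32 + 4 + 2 + 1, 2^39 ≡ 42·16·4·2: 42·16 = 672 ≡ 36, then 36·4 = 144 ≡ 38, then 38·2 = 76 ≡ 23. So 2^39 ≡ 23 (mod 53).
ψ(3): Repeated squaring mod 53: 3^1 ≡ 3, 3^2 ≡ 3² = 9, 3^4 ≡ 9² = 81 ≡ 28, 3^8 ≡ 28² = 784 ≡ 42, 3^16 ≡ 42² = 1764 ≡ 15, 3^32 ≡ 15² = 225 ≡ 13. Since 39 = 32 + 4 + 2 + 1, 3^39 ≡ 13·28·9·3: 13·28 = 364 ≡ 46, then 46·9 = 414 ≡ 43, then 43·3 = 129 ≡ 23. So 3^39 ≡ 23 (mod 53).
So ψ(2) = ψ(3) = 23 while 2 ≠ 3, therefore ψ is not injective.
A non-injective map from the 53-element set ℤ/53ℤ to itself takes at most 52 distinct values, so it cannot be surjective. Hence ψ is not surjective.
Since ψ is not surjective, we determine |image(ψ)|. Computing x^39 mod 53 for each x (by repeated squaring, reducing mod 53 at every step), the values ψ(0), ψ(1), …, ψ(52) are: 0, 1, 23, 23, 52, 30, 52, 52, 30, 52, 1, 52, 30, 1, 30, 1, 1, 52, 30, 23, 23, 30, 30, 30, 1, 52, 23, 30, 1, 52, 23, 23, 23, 30, 30, 23, 1, 52, 52, 23, 52, 23, 1, 52, 1, 23, 1, 1, 23, 1, 30, 30, 52.
The distinct values are {0, 1, 23, 30, 52}; there are 5 of them.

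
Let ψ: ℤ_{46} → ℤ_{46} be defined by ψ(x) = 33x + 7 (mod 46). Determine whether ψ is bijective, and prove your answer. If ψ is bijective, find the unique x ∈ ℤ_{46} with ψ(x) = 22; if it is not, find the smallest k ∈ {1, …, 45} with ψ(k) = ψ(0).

If ψ(a) = ψ(b), then 33a ≡ 33b (mod 46). Because gcd(33, 46) = 1, we may cancel 33 to get a ≡ b (mod 46).
We now compute 33⁻¹ mod 46 explicitly. Euclid's algorithm: 46 = 1·33 + 13, 33 = 2·13 + 7, 13 = 1·7 + 6, 7 = 1·6 + 1; back-substituting gives 1 = 7·33 − 5·46, so 33⁻¹ ≡ 7 (mod 46).
For any y ∈ ℤ_{46}, x = 7(y − 7) mod 46 satisfies ψ(x) = 33·7(y − 7) + 7 ≡ y (since 33·7 ≡ 1 mod 46). So every y has a preimage.
Thus ψ is bijective.
Since ψ is bijective, we find ψ⁻¹(22): we need 33x ≡ 22 − 7 ≡ 15 (mod 46). Using 33⁻¹ = 7: x ≡ 7·15 = 105 = 2·46 + 13, so x = 13.
Check: ψ(13) = 33·13 + 7 = 436 = 9·46 + 22 ≡ 22 (mod 46).

13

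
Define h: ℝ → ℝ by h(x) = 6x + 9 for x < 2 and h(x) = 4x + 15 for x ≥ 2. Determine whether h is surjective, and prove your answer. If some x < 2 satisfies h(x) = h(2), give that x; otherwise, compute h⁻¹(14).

5/6

Both pieces are strictly increasing (slopes 6 and 4), so each is injective on its own interval.
The left piece maps (−∞, 2) onto (−∞, 21); the right piece maps [2, ∞) onto [23, ∞).
The union (−∞, 21) ∪ [23, ∞) omits the interval between 21 and 23; in particular 21 has no preimage. So h is not surjective.
Because the two images are disjoint, no x < 2 has h(x) = h(2), so we compute h⁻¹(14): 14 lies in (−∞, 21), so solve 6x + 9 = 14: x = (14 − 9)/6 = 5/6.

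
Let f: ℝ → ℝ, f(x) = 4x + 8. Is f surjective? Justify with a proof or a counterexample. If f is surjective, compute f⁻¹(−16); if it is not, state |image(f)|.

-6

For any y ∈ ℝ, x = (y − 8)/4 satisfies f(x) = y.
Hence f is surjective.
Since f is surjective, we compute f⁻¹(−16) = (−16 − 8)/4 = −6.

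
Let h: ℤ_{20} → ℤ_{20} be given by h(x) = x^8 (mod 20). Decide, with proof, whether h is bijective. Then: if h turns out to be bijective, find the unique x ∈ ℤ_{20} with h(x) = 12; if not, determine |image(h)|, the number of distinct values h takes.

4

h(1) = 1^8 = 1.
h(3): Repeated squaring mod 20: 3^1 ≡ 3, 3^2 ≡ 3² = 9, 3^4 ≡ 9² = 81 ≡ 1, 3^8 ≡ 1² = 1. So 3^8 ≡ 1 (mod 20).
So h(1) = h(3) = 1 while 1 ≠ 3, therefore h is not injective, hence not bijective.
Since h is not bijective, we determine |image(h)|. Computing x^8 mod 20 for each x (by repeated squaring, reducing mod 20 at every step), the values h(0), h(1), …, h(19) are: 0, 1, 16, 1, 16, 5, 16, 1, 16, 1, 0, 1, 16, 1, 16, 5, 16, 1, 16, 1.
The distinct values are {0, 1, 5, 16}; there are 4 of them.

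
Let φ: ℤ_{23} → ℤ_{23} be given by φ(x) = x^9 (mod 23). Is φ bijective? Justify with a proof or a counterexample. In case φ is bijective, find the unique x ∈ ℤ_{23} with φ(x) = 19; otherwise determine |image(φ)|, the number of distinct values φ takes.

Since 23 is prime, the nonzero elements of ℤ_{23} form a cyclic group of order 22.
As gcd(9, 22) = 1, raising to the 9th power is a bijection on this group: if u^9 ≡ v^9 then (uv^{−1})^9 = 1, and the only element of order dividing gcd(9, 22) = 1 is 1, so u = v.
With φ(0) = 0 this makes φ injective on all of ℤ_{23}, hence bijective (finite equal-size domain and codomain). In particular φ is bijective.
Since φ is bijective, we find the preimage of 19. The inverse of x ↦ x^9 on (ℤ_{23})^× is x ↦ x^5, because 9·5 = 45 = 2·22 + 1 ≡ 1 (mod 22) and x^{22} = 1 for x ≠ 0 (Fermat). So φ⁻¹(19) = 19^5 mod 23.
Repeated squaring mod 23: 19^1 ≡ 19, 19^2 ≡ 19² = 361 ≡ 16, 19^4 ≡ 16² = 256 ≡ 3. Since 5 = 4 + 1, 19^5 ≡ 3·19: 3·19 = 57 ≡ 11. So 19^5 ≡ 11 (mod 23).
Hence φ⁻¹(19) = 11.

11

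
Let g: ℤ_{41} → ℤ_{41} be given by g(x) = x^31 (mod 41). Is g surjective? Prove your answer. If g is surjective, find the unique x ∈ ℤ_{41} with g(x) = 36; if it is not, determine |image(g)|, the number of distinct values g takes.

5

Since 41 is prime, the nonzero elements of ℤ_{41} form a cyclic group of order 40.
As gcd(31, 40) = 1, raising to the 31st power is a bijection on this group: if a^31 ≡ b^31 then (ab^{−1})^31 = 1, and the only element of order dividing gcd(31, 40) = 1 is 1, so a = b.
With g(0) = 0 this makes g injective on all of ℤ_{41}, hence bijective (finite equal-size domain and codomain). In particular g is surjective.
Since g is surjective, we find the preimage of 36. The inverse of x ↦ x^31 on (ℤ_{41})^× is x ↦ x^31, because 31·31 = 961 = 24·40 + 1 ≡ 1 (mod 40) and x^{40} = 1 for x ≠ 0 (Fermat). So g⁻¹(36) = 36^31 mod 41.
Repeated squaring mod 41: 36^1 ≡ 36, 36^2 ≡ 36² = 1296 ≡ 25, 36^4 ≡ 25² = 625 ≡ 10, 36^8 ≡ 10² = 100 ≡ 18, 36^16 ≡ 18² = 324 ≡ 37. Since 31 = 16 + 8 + 4 + 2 + 1, 36^31 ≡ 37·18·10·25·36: 37·18 = 666 ≡ 10, then 10·10 = 100 ≡ 18, then 18·25 = 450 ≡ 40, then 40·36 = 1440 ≡ 5. So 36^31 ≡ 5 (mod 41).
Hence g⁻¹(36) = 5.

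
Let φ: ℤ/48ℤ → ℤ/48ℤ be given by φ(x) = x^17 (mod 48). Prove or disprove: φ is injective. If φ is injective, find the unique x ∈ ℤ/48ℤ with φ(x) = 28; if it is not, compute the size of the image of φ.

φ(0) = 0^17 = 0.
φ(6): Repeated squaring mod 48: 6^1 ≡ 6, 6^2 ≡ 6² = 36, 6^4 ≡ 36² = 1296 ≡ 0, 6^8 ≡ 0² = 0, 6^16 ≡ 0² = 0. Since 17 = 16 + 1, 6^17 ≡ 0·6: 0·6 = 0. So 6^17 ≡ 0 (mod 48).
So φ(0) = φ(6) = 0 while 0 ≠ 6, hence φ is not injective.
Since φ is not injective, we determine |image(φ)|. Computing x^17 mod 48 for each x (by repeated squaring, reducing mod 48 at every step), the values φ(0), φ(1), …, φ(47) are: 0, 1, 32, 3, 16, 5, 0, 7, 32, 9, 16, 11, 0, 13, 32, 15, 16, 17, 0, 19, 32, 21, 16, 23, 0, 25, 32, 27, 16, 29, 0, 31, 32, 33, 16, 35, 0, 37, 32, 39, 16, 41, 0, 43, 32, 45, 16, 47.
The distinct values are {0, 1, 3, 5, 7, 9, 11, 13, 15, 16, 17, 19, 21, 23, 25, 27, 29, 31, 32, 33, 35, 37, 39, 41, 43, 45, 47}; there are 27 of them.

27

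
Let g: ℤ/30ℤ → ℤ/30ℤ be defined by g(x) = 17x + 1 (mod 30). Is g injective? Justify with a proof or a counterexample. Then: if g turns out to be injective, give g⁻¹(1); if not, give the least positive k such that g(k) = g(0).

Recall: injectivity means: for all a, b in the domain, g(a) = g(b) implies a = b.
If g(a) = g(b), then 17a ≡ 17b (mod 30). Because gcd(17, 30) = 1, we may cancel 17 to get a ≡ b (mod 30).
So g is injective.
We now compute 17⁻¹ mod 30 explicitly. Euclid's algorithm: 30 = 1·17 + 13, 17 = 1·13 + 4, 13 = 3·4 + 1; back-substituting gives 1 = 23·17 − 13·30, so 17⁻¹ ≡ 23 (mod 30).
Since g is injective, we compute g⁻¹(1): solve 17x + 1 ≡ 1 (mod 30), i.e. 17x ≡ 0 (mod 30).
Multiplying by 17⁻¹ = 23 gives x ≡ 23·0 = 0 ≡ 0 (mod 30).
Check: g(0) = 17·0 + 1 = 1 ≡ 1 (mod 30).

0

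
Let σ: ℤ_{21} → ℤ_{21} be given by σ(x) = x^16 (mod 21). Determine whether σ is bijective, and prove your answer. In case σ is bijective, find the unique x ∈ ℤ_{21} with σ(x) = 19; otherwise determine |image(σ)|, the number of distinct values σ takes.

σ(2): Repeated squaring mod 21: 2^1 ≡ 2, 2^2 ≡ 2² = 4, 2^4 ≡ 4² = 16, 2^8 ≡ 16² = 256 ≡ 4, 2^16 ≡ 4² = 16. So 2^16 ≡ 16 (mod 21).
σ(5): Repeated squaring mod 21: 5^1 ≡ 5, 5^2 ≡ 5² = 25 ≡ 4, 5^4 ≡ 4² = 16, 5^8 ≡ 16² = 256 ≡ 4, 5^16 ≡ 4² = 16. So 5^16 ≡ 16 (mod 21).
So σ(2) = σ(5) = 16 while 2 ≠ 5, therefore σ is not injective, hence not bijective.
Since σ is not bijective, we determine |image(σ)|. Computing x^16 mod 21 for each x (by repeated squaring, reducing mod 21 at every step), the values σ(0), σ(1), …, σ(20) are: 0, 1, 16, 18, 4, 16, 15, 7, 1, 9, 4, 4, 9, 1, 7, 15, 16, 4, 18, 16, 1.
The distinct values are {0, 1, 4, 7, 9, 15, 16, 18}; there are 8 of them.

8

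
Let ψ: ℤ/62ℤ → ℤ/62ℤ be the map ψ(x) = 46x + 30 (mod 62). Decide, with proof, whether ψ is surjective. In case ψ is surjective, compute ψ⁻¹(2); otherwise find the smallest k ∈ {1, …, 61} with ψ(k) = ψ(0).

Since gcd(46, 62) = 2, we have 46x ≡ 0 (mod 2) for all x, so ψ(x) ≡ 0 (mod 2).
But 1 ≢ 0 (mod 2), so 1 ∈ ℤ/62ℤ has no preimage. Thus ψ is not surjective.
Since ψ is not surjective, we find the least positive k with ψ(k) = ψ(0): this means 46k ≡ 0 (mod 62), i.e. 62 ∣ 46k. Since gcd(46, 62) = 2, dividing through by 2 this holds exactly when 31 ∣ 23k, and as gcd(23, 31) = 1, exactly when 31 ∣ k.
The smallest positive such k is 31.

31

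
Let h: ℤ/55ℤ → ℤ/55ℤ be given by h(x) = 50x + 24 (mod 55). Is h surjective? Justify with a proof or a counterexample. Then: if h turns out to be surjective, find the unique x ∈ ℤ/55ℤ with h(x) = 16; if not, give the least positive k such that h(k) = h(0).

11

Since gcd(50, 55) = 5, we have 50x ≡ 0 (mod 5) for all x, so h(x) ≡ 4 (mod 5).
But 0 ≢ 4 (mod 5), so 0 ∈ ℤ/55ℤ has no preimage. Therefore h is not surjective.
Since h is not surjective, we find the least positive k with h(k) = h(0): this means 50k ≡ 0 (mod 55), i.e. 55 ∣ 50k. Since gcd(50, 55) = 5, dividing through by 5 this holds exactly when 11 ∣ 10k, and as gcd(10, 11) = 1, exactly when 11 ∣ k.
The smallest positive such k is 11.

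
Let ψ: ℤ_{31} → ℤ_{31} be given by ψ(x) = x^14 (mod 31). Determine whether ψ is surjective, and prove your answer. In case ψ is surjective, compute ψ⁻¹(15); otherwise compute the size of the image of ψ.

ψ(15): Repeated squaring mod 31: 15^1 ≡ 15, 15^2 ≡ 15² = 225 ≡ 8, 15^4 ≡ 8² = 64 ≡ 2, 15^8 ≡ 2² = 4. Since 14 = 8 + 4 + 2, 15^14 ≡ 4·2·8: 4·2 = 8, then 8·8 = 64 ≡ 2. So 15^14 ≡ 2 (mod 31).
ψ(16): Repeated squaring mod 31: 16^1 ≡ 16, 16^2 ≡ 16² = 256 ≡ 8, 16^4 ≡ 8² = 64 ≡ 2, 16^8 ≡ 2² = 4. Since 14 = 8 + 4 + 2, 16^14 ≡ 4·2·8: 4·2 = 8, then 8·8 = 64 ≡ 2. So 16^14 ≡ 2 (mod 31).
So ψ(15) = ψ(16) = 2 while 15 ≠ 16, hence ψ is not injective.
A non-injective map from the 31-element set ℤ_{31} to itself takes at most 30 distinct values, so it cannot be surjective. So ψ is not surjective.
Since ψ is not surjective, we determine |image(ψ)|. Computing x^14 mod 31 for each x (by repeated squaring, reducing mod 31 at every step), the values ψ(0), ψ(1), …, ψ(30) are: 0, 1, 16, 10, 8, 25, 5, 9, 4, 7, 28, 14, 18, 19, 20, 2, 2, 20, 19, 18, 14, 28, 7, 4, 9, 5, 25, 8, 10, 16, 1.
The distinct values are {0, 1, 2, 4, 5, 7, 8, 9, 10, 14, 16, 18, 19, 20, 25, 28}; there are 16 of them.

16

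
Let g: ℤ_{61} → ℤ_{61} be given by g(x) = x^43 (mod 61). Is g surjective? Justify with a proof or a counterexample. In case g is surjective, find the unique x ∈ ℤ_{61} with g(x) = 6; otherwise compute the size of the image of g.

7

Since 61 is prime, the nonzero elements of ℤ_{61} form a cyclic group of order 60.
As gcd(43, 60) = 1, raising to the 43rd power is a bijection on this group: if u^43 ≡ v^43 then (uv^{−1})^43 = 1, and the only element of order dividing gcd(43, 60) = 1 is 1, so u = v.
With g(0) = 0 this makes g injective on all of ℤ_{61}, hence bijective (finite equal-size domain and codomain). In particular g is surjective.
Since g is surjective, we find the preimage of 6. The inverse of x ↦ x^43 on (ℤ_{61})^× is x ↦ x^7, because 43·7 = 301 = 5·60 + 1 ≡ 1 (mod 60) and x^{60} = 1 for x ≠ 0 (Fermat). So g⁻¹(6) = 6^7 mod 61.
Repeated squaring mod 61: 6^1 ≡ 6, 6^2 ≡ 6² = 36, 6^4 ≡ 36² = 1296 ≡ 15. Since 7 = 4 + 2 + 1, 6^7 ≡ 15·36·6: 15·36 = 540 ≡ 52, then 52·6 = 312 ≡ 7. So 6^7 ≡ 7 (mod 61).
Hence g⁻¹(6) = 7.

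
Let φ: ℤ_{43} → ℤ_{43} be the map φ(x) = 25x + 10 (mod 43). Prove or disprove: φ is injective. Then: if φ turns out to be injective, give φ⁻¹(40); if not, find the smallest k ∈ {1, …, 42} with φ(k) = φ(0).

By definition, injectivity means: for all s, t in the domain, φ(s) = φ(t) implies s = t.
If φ(s) = φ(t), then 25s ≡ 25t (mod 43). Because gcd(25, 43) = 1, we may cancel 25 to get s ≡ t (mod 43).
Therefore φ is injective.
We now compute 25⁻¹ mod 43 explicitly. Euclid's algorithm: 43 = 1·25 + 18, 25 = 1·18 + 7, 18 = 2·7 + 4, 7 = 1·4 + 3, 4 = 1·3 + 1; back-substituting gives 1 = 31·25 − 18·43, so 25⁻¹ ≡ 31 (mod 43).
Since φ is injective, we compute φ⁻¹(40): solve 25x + 10 ≡ 40 (mod 43), i.e. 25x ≡ 30 (mod 43).
Multiplying by 25⁻¹ = 31 gives x ≡ 31·30 = 930 = 21·43 + 27 ≡ 27 (mod 43).
Check: φ(27) = 25·27 + 10 = 685 = 15·43 + 40 ≡ 40 (mod 43).

27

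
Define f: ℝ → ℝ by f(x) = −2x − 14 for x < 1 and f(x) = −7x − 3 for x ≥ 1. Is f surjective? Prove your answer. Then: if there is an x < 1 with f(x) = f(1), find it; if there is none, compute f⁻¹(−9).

-2

Both pieces are strictly decreasing (slopes −2 and −7), so each is injective on its own interval.
The left piece maps (−∞, 1) onto (−16, ∞); the right piece maps [1, ∞) onto (−∞, −10].
The union (−16, ∞) ∪ (−∞, −10] covers ℝ, so f is surjective.
For the follow-up: the images overlap, so an x < 1 with f(x) = f(1) exists. f(1) = −10; solving −2x − 14 = −10 for x < 1 gives x = (−10 + 14)/(−2) = −2.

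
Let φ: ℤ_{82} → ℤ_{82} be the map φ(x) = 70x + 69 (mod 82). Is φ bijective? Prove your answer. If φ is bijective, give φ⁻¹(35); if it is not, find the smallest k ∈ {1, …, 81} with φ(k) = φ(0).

We have gcd(70, 82) = 2 > 1. Taking u = 0 and v = 41: φ(0) = 69 and φ(41) = 70·41 + 69 = 2939 ≡ 69 (mod 82).
So φ(0) = φ(41) while 0 ≠ 41, thus φ is not injective, hence not bijective.
Since φ is not bijective, we find the least positive k with φ(k) = φ(0): this means 70k ≡ 0 (mod 82), i.e. 82 ∣ 70k. Since gcd(70, 82) = 2, dividing through by 2 this holds exactly when 41 ∣ 35k, and as gcd(35, 41) = 1, exactly when 41 ∣ k.
The smallest positive such k is 41.

41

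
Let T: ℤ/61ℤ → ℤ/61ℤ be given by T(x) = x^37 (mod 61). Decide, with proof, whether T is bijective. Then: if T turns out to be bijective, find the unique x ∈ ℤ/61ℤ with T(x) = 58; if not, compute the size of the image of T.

34

Since 61 is prime, the nonzero elements of ℤ/61ℤ form a cyclic group of order 60.
As gcd(37, 60) = 1, raising to the 37th power is a bijection on this group: if x_1^37 ≡ x_2^37 then (x_1x_2^{−1})^37 = 1, and the only element of order dividing gcd(37, 60) = 1 is 1, so x_1 = x_2.
With T(0) = 0 this makes T injective on all of ℤ/61ℤ, hence bijective (finite equal-size domain and codomain). In particular T is bijective.
Since T is bijective, we find the preimage of 58. The inverse of x ↦ x^37 on (ℤ/61ℤ)^× is x ↦ x^13, because 37·13 = 481 = 8·60 + 1 ≡ 1 (mod 60) and x^{60} = 1 for x ≠ 0 (Fermat). So T⁻¹(58) = 58^13 mod 61.
Repeated squaring mod 61: 58^1 ≡ 58, 58^2 ≡ 58² = 3364 ≡ 9, 58^4 ≡ 9² = 81 ≡ 20, 58^8 ≡ 20² = 400 ≡ 34. Since 13 = 8 + 4 + 1, 58^13 ≡ 34·20·58: 34·20 = 680 ≡ 9, then 9·58 = 522 ≡ 34. So 58^13 ≡ 34 (mod 61).
Hence T⁻¹(58) = 34.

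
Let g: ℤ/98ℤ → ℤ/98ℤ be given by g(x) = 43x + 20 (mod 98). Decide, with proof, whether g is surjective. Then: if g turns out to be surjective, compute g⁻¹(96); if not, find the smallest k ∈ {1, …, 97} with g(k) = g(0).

Since gcd(43, 98) = 1, 43 is invertible modulo 98. Euclid's algorithm: 98 = 2·43 + 12, 43 = 3·12 + 7, 12 = 1·7 + 5, 7 = 1·5 + 2, 5 = 2·2 + 1; back-substituting gives 1 = 57·43 − 25·98, so 43⁻¹ ≡ 57 (mod 98).
For any y ∈ ℤ/98ℤ, x = 57(y − 20) mod 98 satisfies g(x) = 43·57(y − 20) + 20 ≡ y (since 43·57 ≡ 1 mod 98). So every y has a preimage.
So g is surjective.
Since g is surjective, we find g⁻¹(96): we need 43x ≡ 96 − 20 ≡ 76 (mod 98). Using 43⁻¹ = 57: x ≡ 57·76 = 4332 = 44·98 + 20, so x = 20.
Check: g(20) = 43·20 + 20 = 880 = 8·98 + 96 ≡ 96 (mod 98).

20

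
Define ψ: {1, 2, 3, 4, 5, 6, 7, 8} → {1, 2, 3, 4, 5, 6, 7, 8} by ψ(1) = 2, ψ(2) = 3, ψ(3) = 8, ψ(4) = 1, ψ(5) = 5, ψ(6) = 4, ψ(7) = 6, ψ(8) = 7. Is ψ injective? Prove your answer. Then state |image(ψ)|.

8

The values ψ(1), …, ψ(8) are 2, 3, 8, 1, 5, 4, 6, 7 — all distinct.
So ψ(s) = ψ(t) only when s = t, and ψ is injective.
The image of ψ is {1, 2, 3, 4, 5, 6, 7, 8}, which has 8 elements.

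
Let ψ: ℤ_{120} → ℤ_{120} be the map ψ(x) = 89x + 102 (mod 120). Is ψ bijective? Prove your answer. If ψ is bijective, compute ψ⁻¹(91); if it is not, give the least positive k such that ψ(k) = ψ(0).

By definition, injectivity means: for all s, t in the domain, ψ(s) = ψ(t) implies s = t.
Suppose ψ(s) = ψ(t) in ℤ_{120}. Then 89s + 102 ≡ 89t + 102 (mod 120), thus 89(s − t) ≡ 0 (mod 120).
Since gcd(89, 120) = 1, 89 is invertible modulo 120, hence s − t ≡ 0 (mod 120), i.e. s = t.
We now compute 89⁻¹ mod 120 explicitly. Euclid's algorithm: 120 = 1·89 + 31, 89 = 2·31 + 27, 31 = 1·27 + 4, 27 = 6·4 + 3, 4 = 1·3 + 1; back-substituting gives 1 = 89·89 − 66·120, so 89⁻¹ ≡ 89 (mod 120).
For any y ∈ ℤ_{120}, x = 89(y − 102) mod 120 satisfies ψ(x) = 89·89(y − 102) + 102 ≡ y (since 89·89 ≡ 1 mod 120). So every y has a preimage.
Thus ψ is bijective.
Since ψ is bijective, we find ψ⁻¹(91): we need 89x ≡ 91 − 102 ≡ 109 (mod 120). Using 89⁻¹ = 89: x ≡ 89·109 = 9701 = 80·120 + 101, so x = 101.
Check: ψ(101) = 89·101 + 102 = 9091 = 75·120 + 91 ≡ 91 (mod 120).

101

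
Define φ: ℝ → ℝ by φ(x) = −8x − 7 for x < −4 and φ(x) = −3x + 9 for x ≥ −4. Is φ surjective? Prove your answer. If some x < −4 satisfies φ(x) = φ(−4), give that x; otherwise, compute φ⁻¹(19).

Both pieces are strictly decreasing (slopes −8 and −3), so each is injective on its own interval.
The left piece maps (−∞, −4) onto (25, ∞); the right piece maps [−4, ∞) onto (−∞, 21].
The union (25, ∞) ∪ (−∞, 21] omits the interval between 25 and 21; in particular 25 has no preimage. So φ is not surjective.
Because the two images are disjoint, no x < −4 has φ(x) = φ(−4), so we compute φ⁻¹(19): 19 lies in (−∞, 21], so solve −3x + 9 = 19: x = (19 − 9)/(−3) = −10/3.

-10/3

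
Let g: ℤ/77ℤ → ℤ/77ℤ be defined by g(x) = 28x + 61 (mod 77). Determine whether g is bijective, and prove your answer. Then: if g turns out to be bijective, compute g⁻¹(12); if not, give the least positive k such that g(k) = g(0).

11

Recall that injectivity means: for all s, t in the domain, g(s) = g(t) implies s = t.
We have gcd(28, 77) = 7 > 1. Taking s = 0 and t = 11: g(0) = 61 and g(11) = 28·11 + 61 = 369 ≡ 61 (mod 77).
So g(0) = g(11) while 0 ≠ 11, thus g is not injective, hence not bijective.
Since g is not bijective, we find the least positive k with g(k) = g(0): this means 28k ≡ 0 (mod 77), i.e. 77 ∣ 28k. Since gcd(28, 77) = 7, dividing through by 7 this holds exactly when 11 ∣ 4k, and as gcd(4, 11) = 1, exactly when 11 ∣ k.
The smallest positive such k is 11.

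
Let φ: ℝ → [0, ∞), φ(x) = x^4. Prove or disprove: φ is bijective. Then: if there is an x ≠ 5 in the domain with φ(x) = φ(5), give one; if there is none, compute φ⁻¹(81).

φ(5) = 625 = (−5)^4 = φ(−5) (since 4 is even), with 5 ≠ −5. So φ is not injective, hence not bijective.
For the follow-up, such an x exists: taking x = −5 ∈ ℝ gives φ(−5) = 625 = φ(5) with −5 ≠ 5.

-5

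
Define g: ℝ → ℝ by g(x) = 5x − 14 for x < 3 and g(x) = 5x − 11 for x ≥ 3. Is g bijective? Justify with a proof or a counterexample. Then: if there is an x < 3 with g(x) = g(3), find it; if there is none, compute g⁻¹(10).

Both pieces are strictly increasing (slopes 5 and 5), so each is injective on its own interval.
The left piece maps (−∞, 3) onto (−∞, 1); the right piece maps [3, ∞) onto [4, ∞).
The images leave a gap (1 has no preimage), so g is not surjective, hence not bijective.
Because the two images are disjoint, no x < 3 has g(x) = g(3), so we compute g⁻¹(10): 10 lies in [4, ∞), so solve 5x − 11 = 10: x = (10 + 11)/5 = 21/5.

21/5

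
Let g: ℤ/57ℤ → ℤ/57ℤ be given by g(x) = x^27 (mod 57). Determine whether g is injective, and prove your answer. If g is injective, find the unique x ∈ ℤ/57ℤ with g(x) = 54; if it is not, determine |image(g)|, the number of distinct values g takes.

9

g(1) = 1^27 = 1.
g(4): Repeated squaring mod 57: 4^1 ≡ 4, 4^2 ≡ 4² = 16, 4^4 ≡ 16² = 256 ≡ 28, 4^8 ≡ 28² = 784 ≡ 43, 4^16 ≡ 43² = 1849 ≡ 25. Since 27 = 16 + 8 + 2 + 1, 4^27 ≡ 25·43·16·4: 25·43 = 1075 ≡ 49, then 49·16 = 784 ≡ 43, then 43·4 = 172 ≡ 1. So 4^27 ≡ 1 (mod 57).
So g(1) = g(4) = 1 while 1 ≠ 4, therefore g is not injective.
Since g is not injective, we determine |image(g)|. Computing x^27 mod 57 for each x (by repeated squaring, reducing mod 57 at every step), the values g(0), g(1), …, g(56) are: 0, 1, 56, 18, 1, 20, 39, 1, 56, 39, 37, 20, 18, 37, 56, 18, 1, 20, 18, 19, 20, 18, 37, 20, 39, 1, 20, 18, 1, 56, 39, 37, 56, 18, 37, 20, 39, 37, 38, 39, 37, 56, 39, 1, 20, 39, 37, 20, 18, 1, 56, 18, 37, 56, 39, 1, 56.
The distinct values are {0, 1, 18, 19, 20, 37, 38, 39, 56}; there are 9 of them.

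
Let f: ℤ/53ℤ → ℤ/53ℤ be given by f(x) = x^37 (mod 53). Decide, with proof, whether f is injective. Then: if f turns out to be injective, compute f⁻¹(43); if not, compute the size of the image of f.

4

Since 53 is prime, the nonzero elements of ℤ/53ℤ form a cyclic group of order 52.
As gcd(37, 52) = 1, raising to the 37th power is a bijection on this group: if u^37 ≡ v^37 then (uv^{−1})^37 = 1, and the only element of order dividing gcd(37, 52) = 1 is 1, so u = v.
With f(0) = 0 this makes f injective on all of ℤ/53ℤ, hence bijective (finite equal-size domain and codomain). In particular f is injective.
Since f is injective, we find the preimage of 43. The inverse of x ↦ x^37 on (ℤ/53ℤ)^× is x ↦ x^45, because 37·45 = 1665 = 32·52 + 1 ≡ 1 (mod 52) and x^{52} = 1 for x ≠ 0 (Fermat). So f⁻¹(43) = 43^45 mod 53.
Repeated squaring mod 53: 43^1 ≡ 43, 43^2 ≡ 43² = 1849 ≡ 47, 43^4 ≡ 47² = 2209 ≡ 36, 43^8 ≡ 36² = 1296 ≡ 24, 43^16 ≡ 24² = 576 ≡ 46, 43^32 ≡ 46² = 2116 ≡ 49. Since 45 = 32 + 8 + 4 + 1, 43^45 ≡ 49·24·36·43: 49·24 = 1176 ≡ 10, then 10·36 = 360 ≡ 42, then 42·43 = 1806 ≡ 4. So 43^45 ≡ 4 (mod 53).
Hence f⁻¹(43) = 4.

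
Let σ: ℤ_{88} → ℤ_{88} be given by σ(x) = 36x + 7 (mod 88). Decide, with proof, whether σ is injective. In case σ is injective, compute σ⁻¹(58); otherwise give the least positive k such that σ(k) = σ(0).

We have gcd(36, 88) = 4 > 1. Taking x_1 = 0 and x_2 = 22: σ(0) = 7 and σ(22) = 36·22 + 7 = 799 ≡ 7 (mod 88).
So σ(0) = σ(22) while 0 ≠ 22, thus σ is not injective.
Since σ is not injective, we find the least positive k with σ(k) = σ(0): this means 36k ≡ 0 (mod 88), i.e. 88 ∣ 36k. Since gcd(36, 88) = 4, dividing through by 4 this holds exactly when 22 ∣ 9k, and as gcd(9, 22) = 1, exactly when 22 ∣ k.
The smallest positive such k is 22.

22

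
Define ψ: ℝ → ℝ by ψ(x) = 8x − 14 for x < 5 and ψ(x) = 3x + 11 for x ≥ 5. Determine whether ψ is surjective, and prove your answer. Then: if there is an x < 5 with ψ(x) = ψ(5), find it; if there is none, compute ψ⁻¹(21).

35/8

Both pieces are strictly increasing (slopes 8 and 3), so each is injective on its own interval.
The left piece maps (−∞, 5) onto (−∞, 26); the right piece maps [5, ∞) onto [26, ∞).
These images together cover ℝ, so ψ is surjective.
Because the two images are disjoint, no x < 5 has ψ(x) = ψ(5), so we compute ψ⁻¹(21): 21 lies in (−∞, 26), so solve 8x − 14 = 21: x = (21 + 14)/8 = 35/8.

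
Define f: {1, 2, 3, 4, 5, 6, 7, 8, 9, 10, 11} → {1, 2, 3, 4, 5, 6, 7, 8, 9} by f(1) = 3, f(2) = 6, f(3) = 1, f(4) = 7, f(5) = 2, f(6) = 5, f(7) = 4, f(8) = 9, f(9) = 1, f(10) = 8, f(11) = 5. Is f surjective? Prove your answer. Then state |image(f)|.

Every element of the codomain has a preimage: 1 = f(3), 2 = f(5), 3 = f(1), 4 = f(7), 5 = f(6), 6 = f(2), 7 = f(4), 8 = f(10), 9 = f(8).
Therefore f is surjective.
The image of f is {1, 2, 3, 4, 5, 6, 7, 8, 9}, which has 9 elements.

9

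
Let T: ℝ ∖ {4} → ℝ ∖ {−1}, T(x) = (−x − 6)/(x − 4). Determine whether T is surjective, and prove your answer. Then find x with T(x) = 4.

For any y ≠ −1, solving y(x − 4) = −x − 6 for x gives a well-defined x ≠ 4. So T is surjective.
Solving T(x) = 4: cross-multiplying gives −x − 6 = 4(x − 4), which rearranges to −5x = −10, so x = 2.

2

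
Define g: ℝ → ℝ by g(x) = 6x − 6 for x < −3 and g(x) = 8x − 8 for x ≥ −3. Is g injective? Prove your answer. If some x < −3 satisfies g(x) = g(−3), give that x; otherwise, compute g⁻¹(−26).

Both pieces are strictly increasing (slopes 6 and 8), so each is injective on its own interval.
The left piece maps (−∞, −3) onto (−∞, −24); the right piece maps [−3, ∞) onto [−32, ∞).
These images overlap. In particular g(−3) = −32 (right piece), and solving 6x − 6 = −32 on the left piece gives x = −13/3 < −3.
So g(−13/3) = g(−3) with −13/3 ≠ −3, and g is not injective. This x = −13/3 is the requested value below −3.

-13/3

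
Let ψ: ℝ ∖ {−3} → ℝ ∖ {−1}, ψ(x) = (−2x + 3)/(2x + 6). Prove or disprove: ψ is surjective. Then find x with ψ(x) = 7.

-39/16

For any y ≠ −1, solving y(2x + 6) = −2x + 3 for x gives a well-defined x ≠ −3. So ψ is surjective.
Solving ψ(x) = 7: cross-multiplying gives −2x + 3 = 7(2x + 6), which rearranges to −16x = 39, so x = −39/16.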